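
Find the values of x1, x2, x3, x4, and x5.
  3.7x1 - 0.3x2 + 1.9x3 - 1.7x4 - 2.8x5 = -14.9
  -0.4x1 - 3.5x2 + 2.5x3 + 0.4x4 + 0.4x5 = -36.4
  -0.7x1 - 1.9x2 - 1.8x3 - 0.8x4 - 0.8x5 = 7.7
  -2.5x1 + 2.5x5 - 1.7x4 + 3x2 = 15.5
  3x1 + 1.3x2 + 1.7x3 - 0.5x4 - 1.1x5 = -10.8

x1 = -5, x2 = 6, x3 = -6, x4 = 0, x5 = -6

Row-reduce the augmented matrix:
R1 ← R1 / (37/10).
R2 ← R2 + 2/5·R1.
R3 ← R3 + 7/10·R1.
R4 ← R4 + 5/2·R1.
R5 ← R5 − 3·R1.
R2 ← R2 / (-1307/370).
R1 ← R1 + 3/37·R2.
R3 ← R3 + 362/185·R2.
R4 ← R4 − 207/74·R2.
R5 ← R5 − 571/370·R2.
R3 ← R3 / (-7683/2614).
R1 ← R1 − 590/1307·R3.
R2 ← R2 + 1001/1307·R3.
R4 ← R4 − 4478/1307·R3.
R5 ← R5 − 8766/6535·R3.
R4 ← R4 / (-158443/38415).
R1 ← R1 + 5033/7683·R4.
R2 ← R2 − 155/591·R4.
R3 ← R3 − 3245/7683·R4.
R5 ← R5 − 2081/5122·R4.
R5 ← R5 / (7762537/15844300).
R1 ← R1 + 261161/316886·R5.
R2 ← R2 − 434139/1584430·R5.
R3 ← R3 − 595353/1584430·R5.
R4 ← R4 − 71277/316886·R5.
Reading off the reduced rows gives x1 = -5, x2 = 6, x3 = -6, x4 = 0, x5 = -6.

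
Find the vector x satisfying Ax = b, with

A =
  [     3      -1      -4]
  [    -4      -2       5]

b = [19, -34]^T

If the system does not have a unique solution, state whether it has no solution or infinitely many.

infinitely many solutions

Row-reduce:
R1 ← R1 / (3).
R2 ← R2 + 4·R1.
R2 ← R2 / (-10/3).
R1 ← R1 + 1/3·R2.
Rank is 2 with 3 unknowns, leaving x_3 free.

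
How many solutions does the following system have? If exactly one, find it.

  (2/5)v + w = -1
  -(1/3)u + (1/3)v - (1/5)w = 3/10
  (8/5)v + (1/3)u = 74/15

u = 14/5, v = 5/2, w = -2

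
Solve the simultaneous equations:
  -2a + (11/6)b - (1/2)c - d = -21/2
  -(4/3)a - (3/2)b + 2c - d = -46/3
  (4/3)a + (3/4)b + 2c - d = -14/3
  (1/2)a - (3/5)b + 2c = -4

Row-reduce the augmented matrix:
R1 ← R1 / (-2).
R2 ← R2 + 4/3·R1.
R3 ← R3 − 4/3·R1.
R4 ← R4 − 1/2·R1.
R2 ← R2 / (-49/18).
R1 ← R1 + 11/12·R2.
R3 ← R3 − 71/36·R2.
R4 ← R4 + 17/120·R2.
R3 ← R3 / (47/14).
R1 ← R1 + 15/28·R3.
R2 ← R2 + 6/7·R3.
R4 ← R4 − 491/280·R3.
R4 ← R4 / (2011/2632).
R1 ← R1 − 405/1316·R4.
R2 ← R2 + 120/329·R4.
R3 ← R3 + 187/329·R4.
Reading off the reduced rows gives a = 4, b = 0, c = -3, d = 4.

a = 4, b = 0, c = -3, d = 4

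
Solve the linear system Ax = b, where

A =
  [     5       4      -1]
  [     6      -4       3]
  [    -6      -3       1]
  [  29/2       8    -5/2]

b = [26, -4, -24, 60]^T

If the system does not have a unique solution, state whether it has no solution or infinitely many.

Row-reduce:
R1 ← R1 / (5).
R2 ← R2 − 6·R1.
R3 ← R3 + 6·R1.
R4 ← R4 − 29/2·R1.
R2 ← R2 / (-44/5).
R1 ← R1 − 4/5·R2.
R3 ← R3 − 9/5·R2.
R4 ← R4 + 18/5·R2.
R3 ← R3 / (29/44).
R1 ← R1 − 2/11·R3.
R2 ← R2 + 21/44·R3.
R4 ← R4 + 29/22·R3.
Row 4 reduces to 0 = -1, a contradiction. The system is inconsistent.

no solution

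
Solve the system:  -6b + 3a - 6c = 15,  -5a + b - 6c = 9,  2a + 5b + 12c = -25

Row-reduce:
R1 ← R1 / (3).
R2 ← R2 + 5·R1.
R3 ← R3 − 2·R1.
R2 ← R2 / (-9).
R1 ← R1 + 2·R2.
R3 ← R3 − 9·R2.
Row 3 reduces to 0 = -1, a contradiction. The system is inconsistent.

no solution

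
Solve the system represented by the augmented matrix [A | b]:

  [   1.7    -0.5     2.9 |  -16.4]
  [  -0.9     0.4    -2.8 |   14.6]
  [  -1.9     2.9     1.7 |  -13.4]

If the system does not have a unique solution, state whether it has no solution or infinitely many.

x_1 = -2, x_2 = -3, x_3 = -5

Row-reduce the augmented matrix:
R1 ← R1 / (17/10).
R2 ← R2 + 9/10·R1.
R3 ← R3 + 19/10·R1.
R2 ← R2 / (23/170).
R1 ← R1 + 5/17·R2.
R3 ← R3 − 199/85·R2.
R3 ← R3 / (617/23).
R1 ← R1 + 24/23·R3.
R2 ← R2 + 215/23·R3.
Reading off the reduced rows gives x_1 = -2, x_2 = -3, x_3 = -5.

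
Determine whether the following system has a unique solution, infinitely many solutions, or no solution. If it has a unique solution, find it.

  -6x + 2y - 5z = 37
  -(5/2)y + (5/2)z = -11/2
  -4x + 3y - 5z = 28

no solution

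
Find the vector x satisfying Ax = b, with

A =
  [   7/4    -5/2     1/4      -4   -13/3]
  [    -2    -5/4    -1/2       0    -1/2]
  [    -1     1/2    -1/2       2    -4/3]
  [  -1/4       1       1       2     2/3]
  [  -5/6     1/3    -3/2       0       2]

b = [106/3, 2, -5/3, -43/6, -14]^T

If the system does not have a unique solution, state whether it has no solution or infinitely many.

Row-reduce:
R1 ← R1 / (7/4).
R2 ← R2 + 2·R1.
R3 ← R3 + 1·R1.
R4 ← R4 + 1/4·R1.
R5 ← R5 + 5/6·R1.
R2 ← R2 / (-115/28).
R1 ← R1 + 10/7·R2.
R3 ← R3 + 13/14·R2.
R4 ← R4 − 9/14·R2.
R5 ← R5 + 6/7·R2.
R3 ← R3 / (-71/230).
R1 ← R1 − 5/23·R3.
R2 ← R2 − 6/115·R3.
R4 ← R4 − 461/460·R3.
R5 ← R5 + 461/345·R3.
R4 ← R4 / (223/71).
R1 ← R1 + 12/71·R4.
R2 ← R2 − 88/71·R4.
R3 ← R3 + 172/71·R4.
R5 ← R5 + 892/213·R4.
Rank is 4 with 5 unknowns, leaving x_5 free.

infinitely many solutions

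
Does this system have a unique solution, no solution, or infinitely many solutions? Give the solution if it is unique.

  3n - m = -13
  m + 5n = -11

m = 4, n = -3

From equation 1: m = 13 + 3·n.
Substitute into equation 2 and solve: n = -3.
Then m = 4.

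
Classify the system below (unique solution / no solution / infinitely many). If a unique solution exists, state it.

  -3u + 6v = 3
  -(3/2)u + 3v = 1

Row-reduce:
R1 ← R1 / (-3).
R2 ← R2 + 3/2·R1.
Row 2 reduces to 0 = -1/2, a contradiction. The system is inconsistent.

no solution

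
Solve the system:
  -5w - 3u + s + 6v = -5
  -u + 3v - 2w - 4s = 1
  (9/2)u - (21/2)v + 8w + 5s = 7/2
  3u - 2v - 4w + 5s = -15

Row-reduce:
R1 ← R1 / (-3).
R2 ← R2 + 1·R1.
R3 ← R3 − 9/2·R1.
R4 ← R4 − 3·R1.
R1 ← R1 + 2·R2.
R3 ← R3 + 3/2·R2.
R4 ← R4 − 4·R2.
Swap R3 and R4.
R3 ← R3 / (-23/3).
R1 ← R1 − 1·R3.
R2 ← R2 + 1/3·R3.
Rank is 3 with 4 unknowns, leaving s free.

infinitely many solutions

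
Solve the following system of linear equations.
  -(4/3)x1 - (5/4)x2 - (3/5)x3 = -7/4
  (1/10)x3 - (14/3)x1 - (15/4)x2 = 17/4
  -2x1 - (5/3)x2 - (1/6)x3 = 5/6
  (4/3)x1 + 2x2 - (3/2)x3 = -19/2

Row-reduce the augmented matrix:
R1 ← R1 / (-4/3).
R2 ← R2 + 14/3·R1.
R3 ← R3 + 2·R1.
R4 ← R4 − 4/3·R1.
R2 ← R2 / (5/8).
R1 ← R1 − 15/16·R2.
R3 ← R3 − 5/24·R2.
R4 ← R4 − 3/4·R2.
Swap R3 and R4.
R3 ← R3 / (-237/50).
R1 ← R1 + 57/20·R3.
R2 ← R2 − 88/25·R3.
R4 reduces to 0 = 0, so the extra equation is consistent.
Reading off the reduced rows gives x1 = 0, x2 = -1, x3 = 5.

x1 = 0, x2 = -1, x3 = 5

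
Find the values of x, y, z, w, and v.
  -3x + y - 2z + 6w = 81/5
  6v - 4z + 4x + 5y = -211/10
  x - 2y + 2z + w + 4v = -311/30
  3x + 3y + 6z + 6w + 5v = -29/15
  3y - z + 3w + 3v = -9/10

Row-reduce the augmented matrix:
R1 ← R1 / (-3).
R2 ← R2 − 4·R1.
R3 ← R3 − 1·R1.
R4 ← R4 − 3·R1.
R2 ← R2 / (19/3).
R1 ← R1 + 1/3·R2.
R3 ← R3 + 5/3·R2.
R4 ← R4 − 4·R2.
R5 ← R5 − 3·R2.
R3 ← R3 / (-8/19).
R1 ← R1 − 6/19·R3.
R2 ← R2 + 20/19·R3.
R4 ← R4 − 156/19·R3.
R5 ← R5 − 41/19·R3.
R4 ← R4 / (213/2).
R1 ← R1 − 9/4·R4.
R2 ← R2 + 23/2·R4.
R3 ← R3 + 97/8·R4.
R5 ← R5 − 203/8·R4.
R5 ← R5 / (2165/852).
R1 ← R1 − 309/142·R5.
R2 ← R2 + 239/213·R5.
R3 ← R3 + 619/852·R5.
R4 ← R4 − 220/213·R5.
Reading off the reduced rows gives x = -3/2, y = 1/2, z = 2/5, w = 2, v = -8/3.

x = -3/2, y = 1/2, z = 2/5, w = 2, v = -8/3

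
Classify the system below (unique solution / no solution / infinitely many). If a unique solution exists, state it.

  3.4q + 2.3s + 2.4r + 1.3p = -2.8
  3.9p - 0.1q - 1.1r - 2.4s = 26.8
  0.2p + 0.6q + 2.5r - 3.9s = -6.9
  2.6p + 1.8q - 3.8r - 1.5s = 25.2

p = 6, q = -1, r = -3, s = 0

Row-reduce the augmented matrix:
R1 ← R1 / (13/10).
R2 ← R2 − 39/10·R1.
R3 ← R3 − 1/5·R1.
R4 ← R4 − 13/5·R1.
R2 ← R2 / (-103/10).
R1 ← R1 − 34/13·R2.
R3 ← R3 − 1/13·R2.
R4 ← R4 + 5·R2.
R3 ← R3 / (27701/13390).
R1 ← R1 + 350/1339·R3.
R2 ← R2 − 83/103·R3.
R4 ← R4 + 2354/515·R3.
R4 ← R4 / (-617043/55402).
R1 ← R1 + 31537/27701·R4.
R2 ← R2 − 71660/27701·R4.
R3 ← R3 + 57889/27701·R4.
Reading off the reduced rows gives p = 6, q = -1, r = -3, s = 0.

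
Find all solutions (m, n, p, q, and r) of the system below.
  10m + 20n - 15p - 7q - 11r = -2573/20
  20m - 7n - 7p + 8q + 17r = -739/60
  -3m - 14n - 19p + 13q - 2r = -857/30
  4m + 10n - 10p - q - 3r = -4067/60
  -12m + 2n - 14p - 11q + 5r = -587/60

m = -5/3, n = -8/3, p = 3, q = -4/5, r = 7/4

Row-reduce the augmented matrix:
R1 ← R1 / (10).
R2 ← R2 − 20·R1.
R3 ← R3 + 3·R1.
R4 ← R4 − 4·R1.
R5 ← R5 + 12·R1.
R2 ← R2 / (-47).
R1 ← R1 − 2·R2.
R3 ← R3 + 8·R2.
R4 ← R4 − 2·R2.
R5 ← R5 − 26·R2.
R3 ← R3 / (-2577/94).
R1 ← R1 + 49/94·R3.
R2 ← R2 + 23/47·R3.
R4 ← R4 + 142/47·R3.
R5 ← R5 + 906/47·R3.
R4 ← R4 / (1673/859).
R1 ← R1 − 86/859·R4.
R2 ← R2 + 2559/4295·R4.
R3 ← R3 + 1121/4295·R4.
R5 ← R5 + 52661/4295·R4.
R5 ← R5 / (176786/3585).
R1 ← R1 − 2819/5019·R5.
R2 ← R2 − 18113/25095·R5.
R3 ← R3 − 25642/25095·R5.
R4 ← R4 − 11275/5019·R5.
Reading off the reduced rows gives m = -5/3, n = -8/3, p = 3, q = -4/5, r = 7/4.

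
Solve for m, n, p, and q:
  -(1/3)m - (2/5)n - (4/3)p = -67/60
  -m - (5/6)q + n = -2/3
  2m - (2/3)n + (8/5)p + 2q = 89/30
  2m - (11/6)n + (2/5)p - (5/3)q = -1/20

m = 3/4, n = 1/2, p = 1/2, q = 1/2

Row-reduce the augmented matrix:
R1 ← R1 / (-1/3).
R2 ← R2 + 1·R1.
R3 ← R3 − 2·R1.
R4 ← R4 − 2·R1.
R2 ← R2 / (11/5).
R1 ← R1 − 6/5·R2.
R3 ← R3 + 46/15·R2.
R4 ← R4 + 127/30·R2.
R3 ← R3 / (-136/165).
R1 ← R1 − 20/11·R3.
R2 ← R2 − 20/11·R3.
R4 ← R4 − 16/165·R3.
R4 ← R4 / (-647/204).
R1 ← R1 − 235/102·R4.
R2 ← R2 − 25/17·R4.
R3 ← R3 + 415/408·R4.
Reading off the reduced rows gives m = 3/4, n = 1/2, p = 1/2, q = 1/2.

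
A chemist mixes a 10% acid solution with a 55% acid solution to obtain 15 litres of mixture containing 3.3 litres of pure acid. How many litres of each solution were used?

litres of solution A: 11, litres of solution B: 4

Let a = litres of solution A, b = litres of solution B.
  a + b = 15
  (1/10)a + (11/20)b = 33/10
From equation 1: a = 15 − b.
Substitute into equation 2 and solve: b = 4.
Then a = 11.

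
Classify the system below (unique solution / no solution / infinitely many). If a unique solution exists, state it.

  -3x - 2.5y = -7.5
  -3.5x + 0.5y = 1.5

x = 0, y = 3

Row-reduce the augmented matrix:
R1 ← R1 / (-3).
R2 ← R2 + 7/2·R1.
R2 ← R2 / (41/12).
R1 ← R1 − 5/6·R2.
Reading off the reduced rows gives x = 0, y = 3.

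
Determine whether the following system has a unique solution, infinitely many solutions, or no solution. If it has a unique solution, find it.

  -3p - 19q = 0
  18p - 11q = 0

p = 0, q = 0

Row-reduce the augmented matrix:
R1 ← R1 / (-3).
R2 ← R2 − 18·R1.
R2 ← R2 / (-125).
R1 ← R1 − 19/3·R2.
Reading off the reduced rows gives p = 0, q = 0.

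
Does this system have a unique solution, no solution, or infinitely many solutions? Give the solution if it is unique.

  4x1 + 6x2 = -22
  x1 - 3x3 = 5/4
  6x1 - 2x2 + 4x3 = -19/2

x1 = -7/4, x2 = -5/2, x3 = -1

Row-reduce the augmented matrix:
R1 ← R1 / (4).
R2 ← R2 − 1·R1.
R3 ← R3 − 6·R1.
R2 ← R2 / (-3/2).
R1 ← R1 − 3/2·R2.
R3 ← R3 + 11·R2.
R3 ← R3 / (26).
R1 ← R1 + 3·R3.
R2 ← R2 − 2·R3.
Reading off the reduced rows gives x1 = -7/4, x2 = -5/2, x3 = -1.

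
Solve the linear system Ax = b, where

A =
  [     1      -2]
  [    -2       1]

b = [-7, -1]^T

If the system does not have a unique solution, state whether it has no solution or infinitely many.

x_1 = 3, x_2 = 5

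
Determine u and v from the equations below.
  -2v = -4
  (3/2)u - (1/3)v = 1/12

u = 1/2, v = 2

Row-reduce the augmented matrix:
Swap R1 and R2.
R1 ← R1 / (3/2).
R2 ← R2 / (-2).
R1 ← R1 + 2/9·R2.
Reading off the reduced rows gives u = 1/2, v = 2.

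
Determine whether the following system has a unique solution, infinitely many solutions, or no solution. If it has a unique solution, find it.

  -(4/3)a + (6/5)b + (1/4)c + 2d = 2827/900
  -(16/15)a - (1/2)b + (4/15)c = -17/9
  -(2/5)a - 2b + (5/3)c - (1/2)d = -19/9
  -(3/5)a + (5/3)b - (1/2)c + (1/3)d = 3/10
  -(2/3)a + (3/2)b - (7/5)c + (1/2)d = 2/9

a = 5/3, b = 2/5, c = 1/3, d = 12/5

Row-reduce the augmented matrix:
R1 ← R1 / (-4/3).
R2 ← R2 + 16/15·R1.
R3 ← R3 + 2/5·R1.
R4 ← R4 + 3/5·R1.
R5 ← R5 + 2/3·R1.
R2 ← R2 / (-73/50).
R1 ← R1 + 9/10·R2.
R3 ← R3 + 59/25·R2.
R4 ← R4 − 169/150·R2.
R5 ← R5 − 9/10·R2.
R3 ← R3 / (4333/2920).
R1 ← R1 + 267/1168·R3.
R2 ← R2 + 10/219·R3.
R4 ← R4 + 29489/52560·R3.
R5 ← R5 + 4333/2920·R3.
R4 ← R4 / (-27619/22284).
R1 ← R1 + 705/2476·R4.
R2 ← R2 − 2120/1857·R4.
R3 ← R3 − 620/619·R4.
R5 reduces to 0 = 0, so the extra equation is consistent.
Reading off the reduced rows gives a = 5/3, b = 2/5, c = 1/3, d = 12/5.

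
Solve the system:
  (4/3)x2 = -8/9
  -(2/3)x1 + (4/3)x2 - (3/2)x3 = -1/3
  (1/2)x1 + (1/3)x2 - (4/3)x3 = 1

Row-reduce the augmented matrix:
Swap R1 and R2.
R1 ← R1 / (-2/3).
R3 ← R3 − 1/2·R1.
R2 ← R2 / (4/3).
R1 ← R1 + 2·R2.
R3 ← R3 − 4/3·R2.
R3 ← R3 / (-59/24).
R1 ← R1 − 9/4·R3.
Reading off the reduced rows gives x1 = 2/3, x2 = -2/3, x3 = -2/3.

x1 = 2/3, x2 = -2/3, x3 = -2/3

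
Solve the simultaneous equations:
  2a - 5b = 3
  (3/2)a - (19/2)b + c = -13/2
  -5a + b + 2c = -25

infinitely many solutions

Row-reduce:
R1 ← R1 / (2).
R2 ← R2 − 3/2·R1.
R3 ← R3 + 5·R1.
R2 ← R2 / (-23/4).
R1 ← R1 + 5/2·R2.
R3 ← R3 + 23/2·R2.
Rank is 2 with 3 unknowns, leaving c free.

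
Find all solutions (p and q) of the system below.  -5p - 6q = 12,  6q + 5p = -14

no solution

Row-reduce:
R1 ← R1 / (-5).
R2 ← R2 − 5·R1.
Row 2 reduces to 0 = -2, a contradiction. The system is inconsistent.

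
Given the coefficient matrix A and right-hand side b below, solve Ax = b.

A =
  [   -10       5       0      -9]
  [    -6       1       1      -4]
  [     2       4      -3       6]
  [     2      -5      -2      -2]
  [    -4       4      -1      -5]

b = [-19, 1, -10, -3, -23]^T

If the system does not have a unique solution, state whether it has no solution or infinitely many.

Row-reduce:
R1 ← R1 / (-10).
R2 ← R2 + 6·R1.
R3 ← R3 − 2·R1.
R4 ← R4 − 2·R1.
R5 ← R5 + 4·R1.
R2 ← R2 / (-2).
R1 ← R1 + 1/2·R2.
R3 ← R3 − 5·R2.
R4 ← R4 + 4·R2.
R5 ← R5 − 2·R2.
R3 ← R3 / (-1/2).
R1 ← R1 + 1/4·R3.
R2 ← R2 + 1/2·R3.
R4 ← R4 + 4·R3.
R4 ← R4 / (-341/5).
R1 ← R1 + 33/10·R4.
R2 ← R2 + 42/5·R4.
R3 ← R3 + 77/5·R4.
Row 5 reduces to 0 = -3, a contradiction. The system is inconsistent.

no solution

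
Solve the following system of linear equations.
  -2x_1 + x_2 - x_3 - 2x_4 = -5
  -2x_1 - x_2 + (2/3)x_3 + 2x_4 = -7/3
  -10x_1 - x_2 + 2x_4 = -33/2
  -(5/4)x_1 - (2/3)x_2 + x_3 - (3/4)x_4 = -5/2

no solution

Row-reduce:
R1 ← R1 / (-2).
R2 ← R2 + 2·R1.
R3 ← R3 + 10·R1.
R4 ← R4 + 5/4·R1.
R2 ← R2 / (-2).
R1 ← R1 + 1/2·R2.
R3 ← R3 + 6·R2.
R4 ← R4 + 31/24·R2.
Swap R3 and R4.
R3 ← R3 / (79/144).
R1 ← R1 − 1/12·R3.
R2 ← R2 + 5/6·R3.
Row 4 reduces to 0 = 1/2, a contradiction. The system is inconsistent.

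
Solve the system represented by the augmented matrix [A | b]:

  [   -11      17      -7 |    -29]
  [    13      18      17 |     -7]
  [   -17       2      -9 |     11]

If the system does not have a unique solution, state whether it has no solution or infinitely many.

Row-reduce the augmented matrix:
R1 ← R1 / (-11).
R2 ← R2 − 13·R1.
R3 ← R3 + 17·R1.
R2 ← R2 / (419/11).
R1 ← R1 + 17/11·R2.
R3 ← R3 + 267/11·R2.
R3 ← R3 / (3092/419).
R1 ← R1 − 415/419·R3.
R2 ← R2 − 96/419·R3.
Reading off the reduced rows gives x_1 = -3, x_2 = -2, x_3 = 4.

x_1 = -3, x_2 = -2, x_3 = 4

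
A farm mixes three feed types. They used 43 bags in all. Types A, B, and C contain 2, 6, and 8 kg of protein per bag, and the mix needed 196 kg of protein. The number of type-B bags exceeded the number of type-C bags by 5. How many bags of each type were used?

Let a = type-A bags, b = type-B bags, c = type-C bags.
  a + b + c = 43
  2a + 8c + 6b = 196
  b - c = 5
Row-reduce the augmented matrix:
R2 ← R2 − 2·R1.
R2 ← R2 / (4).
R1 ← R1 − 1·R2.
R3 ← R3 − 1·R2.
R3 ← R3 / (-5/2).
R1 ← R1 + 1/2·R3.
R2 ← R2 − 3/2·R3.
Reading off the reduced rows gives a = 20, b = 14, c = 9.

type-A bags: 20, type-B bags: 14, type-C bags: 9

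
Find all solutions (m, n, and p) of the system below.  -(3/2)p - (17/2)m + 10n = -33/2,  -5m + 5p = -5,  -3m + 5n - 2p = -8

Row-reduce:
R1 ← R1 / (-17/2).
R2 ← R2 + 5·R1.
R3 ← R3 + 3·R1.
R2 ← R2 / (-100/17).
R1 ← R1 + 20/17·R2.
R3 ← R3 − 25/17·R2.
Row 3 reduces to 0 = -1, a contradiction. The system is inconsistent.

no solution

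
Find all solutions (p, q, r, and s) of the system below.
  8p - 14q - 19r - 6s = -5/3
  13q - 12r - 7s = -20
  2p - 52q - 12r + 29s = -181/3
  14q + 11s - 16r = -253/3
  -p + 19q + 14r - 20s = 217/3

p = 4/3, q = -1, r = 7/3, s = -3

Row-reduce the augmented matrix:
R1 ← R1 / (8).
R3 ← R3 − 2·R1.
R5 ← R5 + 1·R1.
R2 ← R2 / (13).
R1 ← R1 + 7/4·R2.
R3 ← R3 + 97/2·R2.
R4 ← R4 − 14·R2.
R5 ← R5 − 69/4·R2.
R3 ← R3 / (-2705/52).
R1 ← R1 + 415/104·R3.
R2 ← R2 + 12/13·R3.
R4 ← R4 + 40/13·R3.
R5 ← R5 − 2865/104·R3.
R4 ← R4 / (9889/541).
R1 ← R1 + 2195/1082·R4.
R2 ← R2 + 1667/2705·R4.
R3 ← R3 + 228/2705·R4.
R5 ← R5 + 9889/1082·R4.
R5 reduces to 0 = 0, so the extra equation is consistent.
Reading off the reduced rows gives p = 4/3, q = -1, r = 7/3, s = -3.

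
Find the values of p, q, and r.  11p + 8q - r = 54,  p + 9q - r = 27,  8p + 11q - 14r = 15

Row-reduce the augmented matrix:
R1 ← R1 / (11).
R2 ← R2 − 1·R1.
R3 ← R3 − 8·R1.
R2 ← R2 / (91/11).
R1 ← R1 − 8/11·R2.
R3 ← R3 − 57/11·R2.
R3 ← R3 / (-1156/91).
R1 ← R1 + 1/91·R3.
R2 ← R2 + 10/91·R3.
Reading off the reduced rows gives p = 3, q = 3, r = 3.

p = 3, q = 3, r = 3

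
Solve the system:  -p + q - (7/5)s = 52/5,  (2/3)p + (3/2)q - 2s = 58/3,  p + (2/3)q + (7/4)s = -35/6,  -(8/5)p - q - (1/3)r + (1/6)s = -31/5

Row-reduce the augmented matrix:
R1 ← R1 / (-1).
R2 ← R2 − 2/3·R1.
R3 ← R3 − 1·R1.
R4 ← R4 + 8/5·R1.
R2 ← R2 / (13/6).
R1 ← R1 + 1·R2.
R3 ← R3 − 5/3·R2.
R4 ← R4 + 13/5·R2.
Swap R3 and R4.
R3 ← R3 / (-1/3).
R4 ← R4 / (2033/780).
R1 ← R1 − 3/65·R4.
R2 ← R2 + 88/65·R4.
R3 ← R3 − 167/50·R4.
Reading off the reduced rows gives p = 2, q = 4, r = -6, s = -6.

p = 2, q = 4, r = -6, s = -6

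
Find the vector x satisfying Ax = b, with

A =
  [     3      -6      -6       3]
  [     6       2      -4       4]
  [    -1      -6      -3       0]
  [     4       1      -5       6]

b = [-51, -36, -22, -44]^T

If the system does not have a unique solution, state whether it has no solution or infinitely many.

x_1 = -2, x_2 = 2, x_3 = 4, x_4 = -3

Row-reduce the augmented matrix:
R1 ← R1 / (3).
R2 ← R2 − 6·R1.
R3 ← R3 + 1·R1.
R4 ← R4 − 4·R1.
R2 ← R2 / (14).
R1 ← R1 + 2·R2.
R3 ← R3 + 8·R2.
R4 ← R4 − 9·R2.
R3 ← R3 / (-3/7).
R1 ← R1 + 6/7·R3.
R2 ← R2 − 4/7·R3.
R4 ← R4 + 15/7·R3.
R4 ← R4 / (4).
R1 ← R1 − 1·R4.
R2 ← R2 + 1/3·R4.
R3 ← R3 − 1/3·R4.
Reading off the reduced rows gives x_1 = -2, x_2 = 2, x_3 = 4, x_4 = -3.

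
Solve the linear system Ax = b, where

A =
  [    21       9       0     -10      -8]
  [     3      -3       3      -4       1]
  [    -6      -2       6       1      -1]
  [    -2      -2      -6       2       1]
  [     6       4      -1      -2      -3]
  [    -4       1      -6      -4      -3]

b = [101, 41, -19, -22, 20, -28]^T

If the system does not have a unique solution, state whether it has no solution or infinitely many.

Row-reduce the augmented matrix:
R1 ← R1 / (21).
R2 ← R2 − 3·R1.
R3 ← R3 + 6·R1.
R4 ← R4 + 2·R1.
R5 ← R5 − 6·R1.
R6 ← R6 + 4·R1.
R2 ← R2 / (-30/7).
R1 ← R1 − 3/7·R2.
R3 ← R3 − 4/7·R2.
R4 ← R4 + 8/7·R2.
R5 ← R5 − 10/7·R2.
R6 ← R6 − 19/7·R2.
R3 ← R3 / (32/5).
R1 ← R1 − 3/10·R3.
R2 ← R2 + 7/10·R3.
R4 ← R4 + 34/5·R3.
R6 ← R6 + 41/10·R3.
R4 ← R4 / (-29/48).
R1 ← R1 + 121/192·R4.
R2 ← R2 − 23/64·R4.
R3 ← R3 + 11/32·R4.
R6 ← R6 + 1717/192·R4.
Swap R5 and R6.
R5 ← R5 / (5455/116).
R1 ← R1 − 423/116·R5.
R2 ← R2 + 339/116·R5.
R3 ← R3 − 89/58·R5.
R4 ← R4 − 169/29·R5.
R6 reduces to 0 = 0, so the extra equation is consistent.
Reading off the reduced rows gives x_1 = 5, x_2 = -2, x_3 = 2, x_4 = -3, x_5 = 2.

x_1 = 5, x_2 = -2, x_3 = 2, x_4 = -3, x_5 = 2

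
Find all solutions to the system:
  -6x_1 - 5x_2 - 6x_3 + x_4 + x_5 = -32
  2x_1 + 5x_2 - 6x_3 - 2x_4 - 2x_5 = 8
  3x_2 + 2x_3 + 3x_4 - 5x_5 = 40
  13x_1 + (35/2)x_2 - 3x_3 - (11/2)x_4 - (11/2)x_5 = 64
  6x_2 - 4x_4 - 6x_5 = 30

infinitely many solutions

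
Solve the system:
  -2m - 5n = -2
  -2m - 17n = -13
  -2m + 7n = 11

no solution

Row-reduce:
R1 ← R1 / (-2).
R2 ← R2 + 2·R1.
R3 ← R3 + 2·R1.
R2 ← R2 / (-12).
R1 ← R1 − 5/2·R2.
R3 ← R3 − 12·R2.
Row 3 reduces to 0 = 2, a contradiction. The system is inconsistent.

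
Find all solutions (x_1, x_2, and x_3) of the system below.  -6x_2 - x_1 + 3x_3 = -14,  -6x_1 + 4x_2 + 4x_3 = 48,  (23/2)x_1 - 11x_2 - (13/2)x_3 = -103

Row-reduce:
R1 ← R1 / (-1).
R2 ← R2 + 6·R1.
R3 ← R3 − 23/2·R1.
R2 ← R2 / (40).
R1 ← R1 − 6·R2.
R3 ← R3 + 80·R2.
Rank is 2 with 3 unknowns, leaving x_3 free.

infinitely many solutions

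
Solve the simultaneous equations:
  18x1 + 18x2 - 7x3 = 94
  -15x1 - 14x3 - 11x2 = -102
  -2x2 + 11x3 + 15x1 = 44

x1 = 2, x2 = 4, x3 = 2

Row-reduce the augmented matrix:
R1 ← R1 / (18).
R2 ← R2 + 15·R1.
R3 ← R3 − 15·R1.
R2 ← R2 / (4).
R1 ← R1 − 1·R2.
R3 ← R3 + 17·R2.
R3 ← R3 / (-1619/24).
R1 ← R1 − 329/72·R3.
R2 ← R2 + 119/24·R3.
Reading off the reduced rows gives x1 = 2, x2 = 4, x3 = 2.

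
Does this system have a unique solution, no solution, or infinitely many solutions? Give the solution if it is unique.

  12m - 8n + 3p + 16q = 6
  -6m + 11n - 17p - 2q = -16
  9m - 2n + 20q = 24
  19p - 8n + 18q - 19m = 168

Row-reduce the augmented matrix:
R1 ← R1 / (12).
R2 ← R2 + 6·R1.
R3 ← R3 − 9·R1.
R4 ← R4 + 19·R1.
R2 ← R2 / (7).
R1 ← R1 + 2/3·R2.
R3 ← R3 − 4·R2.
R4 ← R4 + 62/3·R2.
R3 ← R3 / (185/28).
R1 ← R1 + 103/84·R3.
R2 ← R2 + 31/14·R3.
R4 ← R4 + 1849/84·R3.
R4 ← R4 / (42334/555).
R1 ← R1 − 1528/555·R4.
R2 ← R2 − 442/185·R4.
R3 ← R3 − 128/185·R4.
Reading off the reduced rows gives m = -4, n = 0, p = 2, q = 3.

m = -4, n = 0, p = 2, q = 3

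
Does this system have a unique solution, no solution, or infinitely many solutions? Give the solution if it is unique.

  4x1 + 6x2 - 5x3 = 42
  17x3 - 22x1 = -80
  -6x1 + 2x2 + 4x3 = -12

Row-reduce:
R1 ← R1 / (4).
R2 ← R2 + 22·R1.
R3 ← R3 + 6·R1.
R2 ← R2 / (33).
R1 ← R1 − 3/2·R2.
R3 ← R3 − 11·R2.
Row 3 reduces to 0 = 2/3, a contradiction. The system is inconsistent.

no solution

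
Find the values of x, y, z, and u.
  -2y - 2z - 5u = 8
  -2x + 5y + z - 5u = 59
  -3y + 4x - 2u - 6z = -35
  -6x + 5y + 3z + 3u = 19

Row-reduce the augmented matrix:
Swap R1 and R2.
R1 ← R1 / (-2).
R3 ← R3 − 4·R1.
R4 ← R4 + 6·R1.
R2 ← R2 / (-2).
R1 ← R1 + 5/2·R2.
R3 ← R3 − 7·R2.
R4 ← R4 + 10·R2.
R3 ← R3 / (-11).
R1 ← R1 − 2·R3.
R2 ← R2 − 1·R3.
R4 ← R4 − 10·R3.
R4 ← R4 / (178/11).
R1 ← R1 − 149/44·R4.
R2 ← R2 + 2/11·R4.
R3 ← R3 − 59/22·R4.
Reading off the reduced rows gives x = 1, y = 5, z = 6, u = -6.

x = 1, y = 5, z = 6, u = -6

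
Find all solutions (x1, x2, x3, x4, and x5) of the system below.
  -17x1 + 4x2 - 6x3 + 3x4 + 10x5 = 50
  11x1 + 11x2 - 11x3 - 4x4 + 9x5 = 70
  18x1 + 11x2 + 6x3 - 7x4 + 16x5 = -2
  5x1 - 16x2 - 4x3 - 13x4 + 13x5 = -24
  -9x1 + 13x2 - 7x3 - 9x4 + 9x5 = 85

x1 = -1, x2 = 3, x3 = -4, x4 = -1, x5 = 0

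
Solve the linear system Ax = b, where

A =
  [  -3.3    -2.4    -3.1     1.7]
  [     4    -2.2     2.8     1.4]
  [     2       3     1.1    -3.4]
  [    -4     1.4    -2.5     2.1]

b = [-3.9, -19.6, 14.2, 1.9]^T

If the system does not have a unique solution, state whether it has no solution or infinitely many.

x_1 = -4, x_2 = 1, x_3 = 2, x_4 = -5

Row-reduce the augmented matrix:
R1 ← R1 / (-33/10).
R2 ← R2 − 4·R1.
R3 ← R3 − 2·R1.
R4 ← R4 + 4·R1.
R2 ← R2 / (-281/55).
R1 ← R1 − 8/11·R2.
R3 ← R3 − 17/11·R2.
R4 ← R4 − 237/55·R2.
R3 ← R3 / (-9007/8430).
R1 ← R1 − 677/843·R3.
R2 ← R2 − 158/843·R3.
R4 ← R4 − 3793/8430·R3.
R4 ← R4 / (216261/90070).
R1 ← R1 + 9159/9007·R4.
R2 ← R2 + 8191/9007·R4.
R3 ← R3 − 11152/9007·R4.
Reading off the reduced rows gives x_1 = -4, x_2 = 1, x_3 = 2, x_4 = -5.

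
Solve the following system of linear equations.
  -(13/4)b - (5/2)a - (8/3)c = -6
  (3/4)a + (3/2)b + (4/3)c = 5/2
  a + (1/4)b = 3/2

no solution

Row-reduce:
R1 ← R1 / (-5/2).
R2 ← R2 − 3/4·R1.
R3 ← R3 − 1·R1.
R2 ← R2 / (21/40).
R1 ← R1 − 13/10·R2.
R3 ← R3 + 21/20·R2.
Row 3 reduces to 0 = 1/2, a contradiction. The system is inconsistent.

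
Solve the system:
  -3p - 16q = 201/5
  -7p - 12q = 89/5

p = 13/5, q = -3

Row-reduce the augmented matrix:
R1 ← R1 / (-3).
R2 ← R2 + 7·R1.
R2 ← R2 / (76/3).
R1 ← R1 − 16/3·R2.
Reading off the reduced rows gives p = 13/5, q = -3.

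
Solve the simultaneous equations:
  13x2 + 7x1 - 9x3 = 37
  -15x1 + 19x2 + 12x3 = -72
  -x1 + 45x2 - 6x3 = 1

Row-reduce:
R1 ← R1 / (7).
R2 ← R2 + 15·R1.
R3 ← R3 + 1·R1.
R2 ← R2 / (328/7).
R1 ← R1 − 13/7·R2.
R3 ← R3 − 328/7·R2.
Row 3 reduces to 0 = -1, a contradiction. The system is inconsistent.

no solution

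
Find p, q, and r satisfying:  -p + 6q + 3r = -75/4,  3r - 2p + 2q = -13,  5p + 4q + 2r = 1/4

Row-reduce the augmented matrix:
R1 ← R1 / (-1).
R2 ← R2 + 2·R1.
R3 ← R3 − 5·R1.
R2 ← R2 / (-10).
R1 ← R1 + 6·R2.
R3 ← R3 − 34·R2.
R3 ← R3 / (34/5).
R1 ← R1 + 6/5·R3.
R2 ← R2 − 3/10·R3.
Reading off the reduced rows gives p = 9/4, q = -2, r = -3/2.

p = 9/4, q = -2, r = -3/2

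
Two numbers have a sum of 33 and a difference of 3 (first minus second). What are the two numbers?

first number: 18, second number: 15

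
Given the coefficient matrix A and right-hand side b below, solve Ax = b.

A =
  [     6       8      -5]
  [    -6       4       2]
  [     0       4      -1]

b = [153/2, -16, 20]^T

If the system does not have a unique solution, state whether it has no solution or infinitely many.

no solution

Row-reduce:
R1 ← R1 / (6).
R2 ← R2 + 6·R1.
R2 ← R2 / (12).
R1 ← R1 − 4/3·R2.
R3 ← R3 − 4·R2.
Row 3 reduces to 0 = -1/6, a contradiction. The system is inconsistent.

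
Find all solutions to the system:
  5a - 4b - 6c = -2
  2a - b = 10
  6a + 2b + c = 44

a = 6, b = 2, c = 4

Row-reduce the augmented matrix:
R1 ← R1 / (5).
R2 ← R2 − 2·R1.
R3 ← R3 − 6·R1.
R2 ← R2 / (3/5).
R1 ← R1 + 4/5·R2.
R3 ← R3 − 34/5·R2.
R3 ← R3 / (-19).
R1 ← R1 − 2·R3.
R2 ← R2 − 4·R3.
Reading off the reduced rows gives a = 6, b = 2, c = 4.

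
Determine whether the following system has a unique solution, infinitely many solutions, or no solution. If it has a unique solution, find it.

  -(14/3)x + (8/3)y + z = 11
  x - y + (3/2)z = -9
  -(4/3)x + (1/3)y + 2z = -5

Row-reduce:
R1 ← R1 / (-14/3).
R2 ← R2 − 1·R1.
R3 ← R3 + 4/3·R1.
R2 ← R2 / (-3/7).
R1 ← R1 + 4/7·R2.
R3 ← R3 + 3/7·R2.
Row 3 reduces to 0 = -3/2, a contradiction. The system is inconsistent.

no solution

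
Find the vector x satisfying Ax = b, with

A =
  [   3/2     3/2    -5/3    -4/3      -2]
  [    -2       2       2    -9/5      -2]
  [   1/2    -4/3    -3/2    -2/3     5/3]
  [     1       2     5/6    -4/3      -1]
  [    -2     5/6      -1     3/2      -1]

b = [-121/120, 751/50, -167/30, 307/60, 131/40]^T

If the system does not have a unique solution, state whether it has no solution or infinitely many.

x_1 = -5/2, x_2 = 9/4, x_3 = 3/2, x_4 = -7/5, x_5 = 0

Row-reduce the augmented matrix:
R1 ← R1 / (3/2).
R2 ← R2 + 2·R1.
R3 ← R3 − 1/2·R1.
R4 ← R4 − 1·R1.
R5 ← R5 + 2·R1.
R2 ← R2 / (4).
R1 ← R1 − 1·R2.
R3 ← R3 + 11/6·R2.
R4 ← R4 − 1·R2.
R5 ← R5 − 17/6·R2.
R3 ← R3 / (-113/108).
R1 ← R1 + 19/18·R3.
R2 ← R2 + 1/18·R3.
R4 ← R4 − 2·R3.
R5 ← R5 + 331/108·R3.
R4 ← R4 / (-7027/2260).
R1 ← R1 − 2129/1130·R4.
R2 ← R2 + 899/1130·R4.
R3 ← R3 − 2011/1130·R4.
R5 ← R5 − 52279/6780·R4.
R5 ← R5 / (78230/21081).
R1 ← R1 − 5420/7027·R5.
R2 ← R2 + 11636/7027·R5.
R3 ← R3 − 6222/7027·R5.
R4 ← R4 + 4230/7027·R5.
Reading off the reduced rows gives x_1 = -5/2, x_2 = 9/4, x_3 = 3/2, x_4 = -7/5, x_5 = 0.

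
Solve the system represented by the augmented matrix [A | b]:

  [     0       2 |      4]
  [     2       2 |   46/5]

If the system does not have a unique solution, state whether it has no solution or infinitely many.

Row-reduce the augmented matrix:
Swap R1 and R2.
R1 ← R1 / (2).
R2 ← R2 / (2).
R1 ← R1 − 1·R2.
Reading off the reduced rows gives x_1 = 13/5, x_2 = 2.

x_1 = 13/5, x_2 = 2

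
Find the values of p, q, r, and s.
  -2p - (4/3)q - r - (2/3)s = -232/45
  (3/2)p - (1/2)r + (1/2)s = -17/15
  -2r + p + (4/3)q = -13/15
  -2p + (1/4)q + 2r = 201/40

p = -1/5, q = 5/2, r = 2, s = 1/3

Row-reduce the augmented matrix:
R1 ← R1 / (-2).
R2 ← R2 − 3/2·R1.
R3 ← R3 − 1·R1.
R4 ← R4 + 2·R1.
R2 ← R2 / (-1).
R1 ← R1 − 2/3·R2.
R3 ← R3 − 2/3·R2.
R4 ← R4 − 19/12·R2.
R3 ← R3 / (-10/3).
R1 ← R1 + 1/3·R3.
R2 ← R2 − 5/4·R3.
R4 ← R4 − 49/48·R3.
R4 ← R4 / (271/480).
R1 ← R1 − 11/30·R4.
R2 ← R2 + 1/8·R4.
R3 ← R3 − 1/10·R4.
Reading off the reduced rows gives p = -1/5, q = 5/2, r = 2, s = 1/3.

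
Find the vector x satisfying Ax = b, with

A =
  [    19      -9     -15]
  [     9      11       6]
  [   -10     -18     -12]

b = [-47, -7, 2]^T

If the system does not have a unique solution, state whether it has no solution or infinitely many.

Row-reduce the augmented matrix:
R1 ← R1 / (19).
R2 ← R2 − 9·R1.
R3 ← R3 + 10·R1.
R2 ← R2 / (290/19).
R1 ← R1 + 9/19·R2.
R3 ← R3 + 432/19·R2.
R3 ← R3 / (-54/145).
R1 ← R1 + 111/290·R3.
R2 ← R2 − 249/290·R3.
Reading off the reduced rows gives x_1 = -2, x_2 = 1, x_3 = 0.

x_1 = -2, x_2 = 1, x_3 = 0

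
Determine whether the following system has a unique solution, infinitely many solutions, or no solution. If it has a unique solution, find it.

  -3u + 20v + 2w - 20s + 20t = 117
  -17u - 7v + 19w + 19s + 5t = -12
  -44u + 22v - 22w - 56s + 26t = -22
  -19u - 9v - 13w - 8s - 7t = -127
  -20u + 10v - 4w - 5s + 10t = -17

Row-reduce:
R1 ← R1 / (-3).
R2 ← R2 + 17·R1.
R3 ← R3 + 44·R1.
R4 ← R4 + 19·R1.
R5 ← R5 + 20·R1.
R2 ← R2 / (-361/3).
R1 ← R1 + 20/3·R2.
R3 ← R3 + 814/3·R2.
R4 ← R4 + 407/3·R2.
R5 ← R5 + 370/3·R2.
R3 ← R3 / (-24772/361).
R1 ← R1 + 394/361·R3.
R2 ← R2 + 23/361·R3.
R4 ← R4 + 12386/361·R3.
R5 ← R5 + 9094/361·R3.
Swap R4 and R5.
R4 ← R4 / (93612/6193).
R1 ← R1 − 1897/6193·R4.
R2 ← R2 + 12919/12386·R4.
R3 ← R3 − 11021/12386·R4.
Row 5 reduces to 0 = 1, a contradiction. The system is inconsistent.

no solution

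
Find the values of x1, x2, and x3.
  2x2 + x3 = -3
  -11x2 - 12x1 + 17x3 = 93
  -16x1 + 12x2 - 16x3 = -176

Row-reduce the augmented matrix:
Swap R1 and R2.
R1 ← R1 / (-12).
R3 ← R3 + 16·R1.
R2 ← R2 / (2).
R1 ← R1 − 11/12·R2.
R3 ← R3 − 80/3·R2.
R3 ← R3 / (-52).
R1 ← R1 + 15/8·R3.
R2 ← R2 − 1/2·R3.
Reading off the reduced rows gives x1 = 3, x2 = -4, x3 = 5.

x1 = 3, x2 = -4, x3 = 5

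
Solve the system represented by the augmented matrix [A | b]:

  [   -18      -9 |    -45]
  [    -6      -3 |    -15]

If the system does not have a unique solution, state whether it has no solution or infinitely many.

Row-reduce:
R1 ← R1 / (-18).
R2 ← R2 + 6·R1.
Rank is 1 with 2 unknowns, leaving x_2 free.

infinitely many solutions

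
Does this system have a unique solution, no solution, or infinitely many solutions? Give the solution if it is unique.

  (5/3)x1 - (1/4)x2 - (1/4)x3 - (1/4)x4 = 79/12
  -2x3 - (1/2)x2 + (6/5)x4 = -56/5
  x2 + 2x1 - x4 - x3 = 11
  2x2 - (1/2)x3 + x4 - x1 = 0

x1 = 5, x2 = 4, x3 = 4, x4 = -1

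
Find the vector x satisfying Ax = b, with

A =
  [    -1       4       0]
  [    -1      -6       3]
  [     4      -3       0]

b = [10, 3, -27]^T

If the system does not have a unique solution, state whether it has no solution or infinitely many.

Row-reduce the augmented matrix:
R1 ← R1 / (-1).
R2 ← R2 + 1·R1.
R3 ← R3 − 4·R1.
R2 ← R2 / (-10).
R1 ← R1 + 4·R2.
R3 ← R3 − 13·R2.
R3 ← R3 / (39/10).
R1 ← R1 + 6/5·R3.
R2 ← R2 + 3/10·R3.
Reading off the reduced rows gives x_1 = -6, x_2 = 1, x_3 = 1.

x_1 = -6, x_2 = 1, x_3 = 1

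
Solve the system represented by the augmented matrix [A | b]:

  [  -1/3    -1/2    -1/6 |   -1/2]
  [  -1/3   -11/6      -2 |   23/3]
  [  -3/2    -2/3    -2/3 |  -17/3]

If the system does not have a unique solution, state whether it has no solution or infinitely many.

x_1 = 6, x_2 = -2, x_3 = -3

Row-reduce the augmented matrix:
R1 ← R1 / (-1/3).
R2 ← R2 + 1/3·R1.
R3 ← R3 + 3/2·R1.
R2 ← R2 / (-4/3).
R1 ← R1 − 3/2·R2.
R3 ← R3 − 19/12·R2.
R3 ← R3 / (-67/32).
R1 ← R1 + 25/16·R3.
R2 ← R2 − 11/8·R3.
Reading off the reduced rows gives x_1 = 6, x_2 = -2, x_3 = -3.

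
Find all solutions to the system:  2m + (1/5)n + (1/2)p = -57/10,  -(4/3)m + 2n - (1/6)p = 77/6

Row-reduce:
R1 ← R1 / (2).
R2 ← R2 + 4/3·R1.
R2 ← R2 / (32/15).
R1 ← R1 − 1/10·R2.
Rank is 2 with 3 unknowns, leaving p free.

infinitely many solutions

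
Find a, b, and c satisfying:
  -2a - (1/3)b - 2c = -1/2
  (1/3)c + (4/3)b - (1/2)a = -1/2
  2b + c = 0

a = 3, b = 3/2, c = -3

Row-reduce the augmented matrix:
R1 ← R1 / (-2).
R2 ← R2 + 1/2·R1.
R2 ← R2 / (17/12).
R1 ← R1 − 1/6·R2.
R3 ← R3 − 2·R2.
R3 ← R3 / (-3/17).
R1 ← R1 − 46/51·R3.
R2 ← R2 − 10/17·R3.
Reading off the reduced rows gives a = 3, b = 3/2, c = -3.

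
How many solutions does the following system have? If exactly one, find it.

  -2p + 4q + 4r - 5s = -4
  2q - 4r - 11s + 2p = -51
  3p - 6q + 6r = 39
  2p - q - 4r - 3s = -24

Row-reduce:
R1 ← R1 / (-2).
R2 ← R2 − 2·R1.
R3 ← R3 − 3·R1.
R4 ← R4 − 2·R1.
R2 ← R2 / (6).
R1 ← R1 + 2·R2.
R4 ← R4 − 3·R2.
R3 ← R3 / (12).
R1 ← R1 + 2·R3.
Row 4 reduces to 0 = -1/2, a contradiction. The system is inconsistent.

no solution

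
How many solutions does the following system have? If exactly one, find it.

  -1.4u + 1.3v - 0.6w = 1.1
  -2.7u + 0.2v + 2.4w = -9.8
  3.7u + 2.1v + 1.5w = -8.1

Row-reduce the augmented matrix:
R1 ← R1 / (-7/5).
R2 ← R2 + 27/10·R1.
R3 ← R3 − 37/10·R1.
R2 ← R2 / (-323/140).
R1 ← R1 + 13/14·R2.
R3 ← R3 − 155/28·R2.
R3 ← R3 / (27291/3230).
R1 ← R1 + 324/323·R3.
R2 ← R2 + 498/323·R3.
Reading off the reduced rows gives u = 0, v = -1, w = -4.

u = 0, v = -1, w = -4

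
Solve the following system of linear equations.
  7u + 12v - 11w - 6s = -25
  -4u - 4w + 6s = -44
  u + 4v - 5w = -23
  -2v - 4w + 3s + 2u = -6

infinitely many solutions

Row-reduce:
R1 ← R1 / (7).
R2 ← R2 + 4·R1.
R3 ← R3 − 1·R1.
R4 ← R4 − 2·R1.
R2 ← R2 / (48/7).
R1 ← R1 − 12/7·R2.
R3 ← R3 − 16/7·R2.
R4 ← R4 + 38/7·R2.
Swap R3 and R4.
R3 ← R3 / (-9).
R1 ← R1 − 1·R3.
R2 ← R2 + 3/2·R3.
Rank is 3 with 4 unknowns, leaving s free.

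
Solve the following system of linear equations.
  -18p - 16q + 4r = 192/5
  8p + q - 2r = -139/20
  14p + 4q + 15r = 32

Row-reduce the augmented matrix:
R1 ← R1 / (-18).
R2 ← R2 − 8·R1.
R3 ← R3 − 14·R1.
R2 ← R2 / (-55/9).
R1 ← R1 − 8/9·R2.
R3 ← R3 + 76/9·R2.
R3 ← R3 / (1013/55).
R1 ← R1 + 14/55·R3.
R2 ← R2 − 2/55·R3.
Reading off the reduced rows gives p = 0, q = -7/4, r = 13/5.

p = 0, q = -7/4, r = 13/5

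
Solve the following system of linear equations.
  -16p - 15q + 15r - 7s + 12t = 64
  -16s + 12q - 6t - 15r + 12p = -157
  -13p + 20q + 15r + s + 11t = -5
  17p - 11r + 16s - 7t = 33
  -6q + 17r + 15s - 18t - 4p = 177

Row-reduce the augmented matrix:
R1 ← R1 / (-16).
R2 ← R2 − 12·R1.
R3 ← R3 + 13·R1.
R4 ← R4 − 17·R1.
R5 ← R5 + 4·R1.
R2 ← R2 / (3/4).
R1 ← R1 − 15/16·R2.
R3 ← R3 − 515/16·R2.
R4 ← R4 + 255/16·R2.
R5 ← R5 + 9/4·R2.
R3 ← R3 / (655/4).
R1 ← R1 − 15/4·R3.
R2 ← R2 + 5·R3.
R4 ← R4 + 299/4·R3.
R5 ← R5 − 2·R3.
R4 ← R4 / (-46451/1965).
R1 ← R1 − 781/131·R4.
R2 ← R2 + 37/131·R4.
R3 ← R3 − 11024/1965·R4.
R5 ← R5 + 114403/1965·R4.
R5 ← R5 / (-1777568/46451).
R1 ← R1 − 58953/46451·R5.
R2 ← R2 + 1306/46451·R5.
R3 ← R3 − 88378/46451·R5.
R4 ← R4 + 22200/46451·R5.
Reading off the reduced rows gives p = 1, q = -3, r = 5, s = 4, t = -1.

p = 1, q = -3, r = 5, s = 4, t = -1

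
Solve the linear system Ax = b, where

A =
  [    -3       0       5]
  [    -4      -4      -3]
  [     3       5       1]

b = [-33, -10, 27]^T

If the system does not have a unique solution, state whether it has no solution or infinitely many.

x_1 = 1, x_2 = 6, x_3 = -6

Row-reduce the augmented matrix:
R1 ← R1 / (-3).
R2 ← R2 + 4·R1.
R3 ← R3 − 3·R1.
R2 ← R2 / (-4).
R3 ← R3 − 5·R2.
R3 ← R3 / (-73/12).
R1 ← R1 + 5/3·R3.
R2 ← R2 − 29/12·R3.
Reading off the reduced rows gives x_1 = 1, x_2 = 6, x_3 = -6.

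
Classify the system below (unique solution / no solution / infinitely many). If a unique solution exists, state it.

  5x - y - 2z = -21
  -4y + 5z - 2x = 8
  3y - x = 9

Row-reduce the augmented matrix:
R1 ← R1 / (5).
R2 ← R2 + 2·R1.
R3 ← R3 + 1·R1.
R2 ← R2 / (-22/5).
R1 ← R1 + 1/5·R2.
R3 ← R3 − 14/5·R2.
R3 ← R3 / (25/11).
R1 ← R1 + 13/22·R3.
R2 ← R2 + 21/22·R3.
Reading off the reduced rows gives x = -3, y = 2, z = 2.

x = -3, y = 2, z = 2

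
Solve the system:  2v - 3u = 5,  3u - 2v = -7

no solution

Row-reduce:
R1 ← R1 / (-3).
R2 ← R2 − 3·R1.
Row 2 reduces to 0 = -2, a contradiction. The system is inconsistent.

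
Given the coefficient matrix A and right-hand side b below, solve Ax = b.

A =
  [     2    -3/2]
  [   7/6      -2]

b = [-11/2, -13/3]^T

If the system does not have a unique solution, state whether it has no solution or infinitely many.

x_1 = -2, x_2 = 1

Row-reduce the augmented matrix:
R1 ← R1 / (2).
R2 ← R2 − 7/6·R1.
R2 ← R2 / (-9/8).
R1 ← R1 + 3/4·R2.
Reading off the reduced rows gives x_1 = -2, x_2 = 1.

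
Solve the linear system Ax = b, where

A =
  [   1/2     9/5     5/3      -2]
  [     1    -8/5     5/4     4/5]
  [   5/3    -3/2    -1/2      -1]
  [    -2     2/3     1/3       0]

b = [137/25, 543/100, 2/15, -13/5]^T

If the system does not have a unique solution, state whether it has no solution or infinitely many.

x_1 = 2, x_2 = 3/5, x_3 = 3, x_4 = 4/5

Row-reduce the augmented matrix:
R1 ← R1 / (1/2).
R2 ← R2 − 1·R1.
R3 ← R3 − 5/3·R1.
R4 ← R4 + 2·R1.
R2 ← R2 / (-26/5).
R1 ← R1 − 18/5·R2.
R3 ← R3 + 15/2·R2.
R4 ← R4 − 118/15·R2.
R3 ← R3 / (-5711/1872).
R1 ← R1 − 295/156·R3.
R2 ← R2 − 125/312·R3.
R4 ← R4 − 1801/468·R3.
R4 ← R4 / (-199028/85665).
R1 ← R1 + 41568/28555·R4.
R2 ← R2 + 6214/5711·R4.
R3 ← R3 − 2352/5711·R4.
Reading off the reduced rows gives x_1 = 2, x_2 = 3/5, x_3 = 3, x_4 = 4/5.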